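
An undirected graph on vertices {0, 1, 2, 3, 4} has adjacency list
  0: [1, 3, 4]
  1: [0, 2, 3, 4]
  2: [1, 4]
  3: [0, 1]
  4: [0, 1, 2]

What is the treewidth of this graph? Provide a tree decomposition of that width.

Treewidth 2.
Bags: B1 = {0, 1, 4}  B2 = {0, 1, 3}  B3 = {1, 2, 4}
Tree: B1–B2, B1–B3

Each bag holds 3 vertices, so the decomposition has width 2, which upper-bounds the treewidth. On the other hand G contains the 3-clique {0, 1, 3}. A clique must lie in a single bag of any decomposition, so no decomposition can have width below 2. Therefore the treewidth is 2.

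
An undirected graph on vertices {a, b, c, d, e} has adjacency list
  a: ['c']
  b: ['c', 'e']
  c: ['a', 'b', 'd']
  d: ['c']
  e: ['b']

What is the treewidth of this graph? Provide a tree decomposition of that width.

The largest bag has 2 vertices, giving width 1; this decomposition certifies tw(G) ≤ 1. G has an edge, so its treewidth is at least 1. The upper and lower bounds meet at 1, so that is the treewidth.

Treewidth 1.
Bags: B1 = {b, c}  B2 = {c, d}  B3 = {b, e}  B4 = {a, c}
Tree: B1–B2, B1–B3, B1–B4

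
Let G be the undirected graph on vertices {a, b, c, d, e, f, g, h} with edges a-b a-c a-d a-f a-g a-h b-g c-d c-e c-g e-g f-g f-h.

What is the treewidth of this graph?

A width-2 tree decomposition is:
Bags: B1 = {a, b, g}  B2 = {a, f, g}  B3 = {a, c, g}  B4 = {a, f, h}  B5 = {c, e, g}  B6 = {a, c, d}
Tree: B1–B2, B1–B3, B2–B4, B3–B5, B3–B6
The largest bag has 3 vertices, giving width 2; this decomposition certifies tw(G) ≤ 2. On the other hand G contains the 3-clique {c, e, g}. A clique must lie in a single bag of any decomposition, so no decomposition can have width below 2. Combining the bounds, tw(G) = 2.

2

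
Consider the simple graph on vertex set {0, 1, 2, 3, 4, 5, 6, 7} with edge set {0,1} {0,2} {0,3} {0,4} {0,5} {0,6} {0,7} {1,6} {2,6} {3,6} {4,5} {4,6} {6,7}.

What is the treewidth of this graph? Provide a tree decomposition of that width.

Treewidth 2.
Bags: B1 = {0, 4, 5}  B2 = {0, 4, 6}  B3 = {0, 1, 6}  B4 = {0, 2, 6}  B5 = {0, 3, 6}  B6 = {0, 6, 7}
Tree: B1–B2, B2–B3, B3–B4, B4–B5, B4–B6

Each bag holds 3 vertices, so the decomposition has width 2, which upper-bounds the treewidth. For the lower bound, the 3 vertices {0, 4, 5} are pairwise adjacent, and any tree decomposition puts a clique entirely inside one bag — forcing width ≥ 2. Combining the bounds, tw(G) = 2.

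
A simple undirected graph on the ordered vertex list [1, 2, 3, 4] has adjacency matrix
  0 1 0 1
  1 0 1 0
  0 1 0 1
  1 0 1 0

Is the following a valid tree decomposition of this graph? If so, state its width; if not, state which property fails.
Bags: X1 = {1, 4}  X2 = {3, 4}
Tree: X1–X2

A tree decomposition must satisfy three properties: every vertex lies in some bag; for every edge, both endpoints lie together in some bag; and for every vertex, the bags containing it form a connected subtree. Here vertex 2 appears in no bag, so the decomposition is invalid.

No — vertex 2 appears in no bag.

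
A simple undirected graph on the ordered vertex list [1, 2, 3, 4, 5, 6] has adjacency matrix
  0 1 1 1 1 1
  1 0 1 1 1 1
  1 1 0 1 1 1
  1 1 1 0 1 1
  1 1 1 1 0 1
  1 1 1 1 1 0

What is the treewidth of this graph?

A width-5 tree decomposition is:
Bags: B1 = {1, 2, 3, 4, 5, 6}
Tree: (single bag)
A single bag containing all 6 vertices is trivially a valid decomposition of width 5. Conversely, {1, 2, 3, 4, 5, 6} is a clique of size 6, and the vertices of any clique must share a bag in every tree decomposition; so some bag has ≥ 6 vertices and tw(G) ≥ 5. Combining the bounds, tw(G) = 5.

5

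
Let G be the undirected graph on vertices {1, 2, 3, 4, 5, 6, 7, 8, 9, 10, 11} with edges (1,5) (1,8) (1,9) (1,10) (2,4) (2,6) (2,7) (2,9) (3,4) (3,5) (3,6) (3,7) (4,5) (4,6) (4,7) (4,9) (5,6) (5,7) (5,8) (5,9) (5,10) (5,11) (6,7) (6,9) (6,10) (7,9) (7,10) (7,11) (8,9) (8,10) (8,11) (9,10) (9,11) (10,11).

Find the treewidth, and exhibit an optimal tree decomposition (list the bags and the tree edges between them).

Treewidth 4.
One optimal decomposition is:
Bags: B1 = {4, 5, 6, 7, 9}  B2 = {5, 6, 7, 9, 10}  B3 = {2, 4, 6, 7, 9}  B4 = {3, 4, 5, 6, 7}  B5 = {5, 7, 9, 10, 11}  B6 = {5, 8, 9, 10, 11}  B7 = {1, 5, 8, 9, 10}
Tree: B1–B2, B1–B3, B1–B4, B2–B5, B5–B6, B6–B7

The largest bag has 5 vertices, giving width 4; this decomposition certifies tw(G) ≤ 4. Conversely, {2, 4, 6, 7, 9} is a clique of size 5, and the vertices of any clique must share a bag in every tree decomposition; so some bag has ≥ 5 vertices and tw(G) ≥ 4. The upper and lower bounds meet at 4, so that is the treewidth.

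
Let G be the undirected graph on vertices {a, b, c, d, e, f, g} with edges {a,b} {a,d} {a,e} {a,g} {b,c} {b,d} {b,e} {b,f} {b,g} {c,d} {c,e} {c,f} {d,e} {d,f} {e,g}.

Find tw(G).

A width-3 tree decomposition is:
Bags: B1 = {a, b, d, e}  B2 = {a, b, e, g}  B3 = {b, c, d, e}  B4 = {b, c, d, f}
Tree: B1–B2, B1–B3, B3–B4
The largest bag has 4 vertices, giving width 3; this decomposition certifies tw(G) ≤ 3. On the other hand G contains the 4-clique {b, c, d, e}. A clique must lie in a single bag of any decomposition, so no decomposition can have width below 3. Combining the bounds, tw(G) = 3.

3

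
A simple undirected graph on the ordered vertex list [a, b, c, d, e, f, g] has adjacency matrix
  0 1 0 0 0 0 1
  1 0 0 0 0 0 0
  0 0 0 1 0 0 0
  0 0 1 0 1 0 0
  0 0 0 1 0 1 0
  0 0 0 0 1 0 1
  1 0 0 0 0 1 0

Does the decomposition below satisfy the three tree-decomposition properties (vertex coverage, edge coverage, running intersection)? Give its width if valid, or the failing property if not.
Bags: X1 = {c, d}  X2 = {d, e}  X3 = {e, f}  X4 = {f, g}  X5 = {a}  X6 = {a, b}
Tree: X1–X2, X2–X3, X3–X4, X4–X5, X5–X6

A tree decomposition must satisfy three properties: every vertex lies in some bag; for every edge, both endpoints lie together in some bag; and for every vertex, the bags containing it form a connected subtree. Here edge (g,a) lies in no bag, so the decomposition is invalid.

No — edge (g,a) lies in no bag.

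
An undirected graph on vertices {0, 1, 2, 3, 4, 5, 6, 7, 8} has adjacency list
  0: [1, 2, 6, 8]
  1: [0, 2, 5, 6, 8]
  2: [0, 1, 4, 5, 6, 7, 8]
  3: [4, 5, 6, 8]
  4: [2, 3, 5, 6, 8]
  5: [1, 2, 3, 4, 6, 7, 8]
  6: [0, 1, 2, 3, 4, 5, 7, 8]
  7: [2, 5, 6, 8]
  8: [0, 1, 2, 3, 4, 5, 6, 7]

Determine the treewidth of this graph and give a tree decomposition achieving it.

Every bag has size at most 5, so the width is 5 − 1 = 4 and tw(G) ≤ 4. For the lower bound, the 5 vertices {0, 1, 2, 6, 8} are pairwise adjacent, and any tree decomposition puts a clique entirely inside one bag — forcing width ≥ 4. Combining the bounds, tw(G) = 4.

Treewidth 4.
One optimal decomposition is:
Bags: B1 = {2, 4, 5, 6, 8}  B2 = {1, 2, 5, 6, 8}  B3 = {2, 5, 6, 7, 8}  B4 = {0, 1, 2, 6, 8}  B5 = {3, 4, 5, 6, 8}
Tree: B1–B2, B2–B3, B2–B4, B1–B5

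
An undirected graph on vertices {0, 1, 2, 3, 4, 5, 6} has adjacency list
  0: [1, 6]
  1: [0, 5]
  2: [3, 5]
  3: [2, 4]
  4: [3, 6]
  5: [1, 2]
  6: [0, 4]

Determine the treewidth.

2

A width-2 tree decomposition is:
Bags: B1 = {0, 1, 6}  B2 = {1, 5, 6}  B3 = {2, 5, 6}  B4 = {2, 3, 6}  B5 = {3, 4, 6}
Tree: B1–B2, B2–B3, B3–B4, B4–B5
The largest bag has 3 vertices, giving width 2; this decomposition certifies tw(G) ≤ 2. Since 6–0–1–5–2–3–4–6 is a cycle in G, G is not acyclic. Forests are exactly the graphs of treewidth ≤ 1, so tw(G) ≥ 2. The upper and lower bounds meet at 2, so that is the treewidth.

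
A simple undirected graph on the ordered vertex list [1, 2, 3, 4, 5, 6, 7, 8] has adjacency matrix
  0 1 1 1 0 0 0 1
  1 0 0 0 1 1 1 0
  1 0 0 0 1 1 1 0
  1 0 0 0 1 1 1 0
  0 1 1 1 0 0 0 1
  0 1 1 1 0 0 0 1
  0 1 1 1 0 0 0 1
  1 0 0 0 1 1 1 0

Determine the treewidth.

4

A width-4 tree decomposition is:
Bags: B1 = {2, 3, 4, 5, 8}  B2 = {2, 3, 4, 6, 8}  B3 = {1, 2, 3, 4, 8}  B4 = {2, 3, 4, 7, 8}
Tree: B1–B2, B2–B3, B3–B4
The largest bag has 5 vertices, giving width 4; this decomposition certifies tw(G) ≤ 4. For the lower bound: the 5 vertex sets {2,5}, {6,8}, {1,4}, {3}, {7} are disjoint, each induces a connected subgraph, and every pair is joined by at least one edge of G. Contracting each set to a single vertex therefore yields K_{5} as a minor, and since treewidth is minor-monotone, tw(G) ≥ tw(K_{5}) = 4. Combining the bounds, tw(G) = 4.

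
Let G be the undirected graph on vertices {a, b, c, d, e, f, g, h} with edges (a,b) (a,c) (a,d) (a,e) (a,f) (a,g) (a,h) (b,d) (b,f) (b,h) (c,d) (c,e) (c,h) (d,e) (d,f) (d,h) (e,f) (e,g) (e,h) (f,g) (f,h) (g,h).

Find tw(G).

4

A width-4 tree decomposition is:
Bags: B1 = {a, c, d, e, h}  B2 = {a, d, e, f, h}  B3 = {a, b, d, f, h}  B4 = {a, e, f, g, h}
Tree: B1–B2, B2–B3, B2–B4
Each bag holds 5 vertices, so the decomposition has width 4, which upper-bounds the treewidth. On the other hand G contains the 5-clique {a, c, d, e, h}. A clique must lie in a single bag of any decomposition, so no decomposition can have width below 4. The upper and lower bounds meet at 4, so that is the treewidth.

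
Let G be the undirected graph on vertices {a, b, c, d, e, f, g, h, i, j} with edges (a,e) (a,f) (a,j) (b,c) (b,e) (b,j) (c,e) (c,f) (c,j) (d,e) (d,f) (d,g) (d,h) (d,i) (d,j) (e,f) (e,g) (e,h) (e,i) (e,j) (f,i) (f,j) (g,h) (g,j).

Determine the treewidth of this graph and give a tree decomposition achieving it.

Treewidth 3.
Bags: B1 = {d, e, f, j}  B2 = {c, e, f, j}  B3 = {d, e, g, j}  B4 = {d, e, f, i}  B5 = {b, c, e, j}  B6 = {a, e, f, j}  B7 = {d, e, g, h}
Tree: B1–B2, B1–B3, B1–B4, B2–B5, B1–B6, B3–B7

Every bag has size at most 4, so the width is 4 − 1 = 3 and tw(G) ≤ 3. Conversely, {d, e, g, j} is a clique of size 4, and the vertices of any clique must share a bag in every tree decomposition; so some bag has ≥ 4 vertices and tw(G) ≥ 3. The upper and lower bounds meet at 3, so that is the treewidth.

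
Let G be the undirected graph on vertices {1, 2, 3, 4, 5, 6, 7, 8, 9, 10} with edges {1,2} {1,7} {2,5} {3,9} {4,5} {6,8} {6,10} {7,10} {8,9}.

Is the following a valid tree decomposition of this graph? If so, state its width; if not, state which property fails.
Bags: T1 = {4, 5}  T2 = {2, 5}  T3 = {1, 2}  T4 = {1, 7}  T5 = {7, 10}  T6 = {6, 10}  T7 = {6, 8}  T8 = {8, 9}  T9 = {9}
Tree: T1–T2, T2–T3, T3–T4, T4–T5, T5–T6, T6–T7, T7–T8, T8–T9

A tree decomposition must satisfy three properties: every vertex lies in some bag; for every edge, both endpoints lie together in some bag; and for every vertex, the bags containing it form a connected subtree. Here vertex 3 appears in no bag, so the decomposition is invalid.

No — vertex 3 appears in no bag.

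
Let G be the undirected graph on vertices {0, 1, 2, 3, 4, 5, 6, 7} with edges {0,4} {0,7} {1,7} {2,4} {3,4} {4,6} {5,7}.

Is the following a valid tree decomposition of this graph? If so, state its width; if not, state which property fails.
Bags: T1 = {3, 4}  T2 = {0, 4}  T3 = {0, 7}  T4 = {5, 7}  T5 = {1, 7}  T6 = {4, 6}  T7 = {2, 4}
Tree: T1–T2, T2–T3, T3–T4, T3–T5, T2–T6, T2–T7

Vertex coverage: the bags together contain {0, 1, 2, 3, 4, 5, 6, 7}, the full vertex set. Edge coverage: each edge of G has both endpoints in at least one bag. Running intersection: for every vertex, the bags containing it form a connected subtree. All three properties hold, so this is a valid tree decomposition of width max|bag| − 1 = 1, and hence tw(G) ≤ 1.

Yes; width 1.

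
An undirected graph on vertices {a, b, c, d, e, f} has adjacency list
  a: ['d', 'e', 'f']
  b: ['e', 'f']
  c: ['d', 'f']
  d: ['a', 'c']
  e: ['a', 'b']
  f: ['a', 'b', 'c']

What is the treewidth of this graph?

A width-2 tree decomposition is:
Bags: B1 = {c, d, f}  B2 = {a, d, f}  B3 = {a, b, f}  B4 = {a, b, e}
Tree: B1–B2, B2–B3, B3–B4
Every bag has size at most 3, so the width is 3 − 1 = 2 and tw(G) ≤ 2. Since c–d–a–f–c is a cycle in G, G is not acyclic. Forests are exactly the graphs of treewidth ≤ 1, so tw(G) ≥ 2. Therefore the treewidth is 2.

2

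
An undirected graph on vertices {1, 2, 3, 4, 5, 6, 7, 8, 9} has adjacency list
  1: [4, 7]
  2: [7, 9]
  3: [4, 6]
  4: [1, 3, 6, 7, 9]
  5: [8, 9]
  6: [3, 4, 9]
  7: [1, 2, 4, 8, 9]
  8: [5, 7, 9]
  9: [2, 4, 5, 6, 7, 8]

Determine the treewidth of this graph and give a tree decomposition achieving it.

The largest bag has 3 vertices, giving width 2; this decomposition certifies tw(G) ≤ 2. On the other hand G contains the 3-clique {1, 4, 7}. A clique must lie in a single bag of any decomposition, so no decomposition can have width below 2. Combining the bounds, tw(G) = 2.

Treewidth 2.
One optimal decomposition is:
Bags: B1 = {4, 7, 9}  B2 = {4, 6, 9}  B3 = {3, 4, 6}  B4 = {2, 7, 9}  B5 = {1, 4, 7}  B6 = {7, 8, 9}  B7 = {5, 8, 9}
Tree: B1–B2, B2–B3, B1–B4, B1–B5, B4–B6, B6–B7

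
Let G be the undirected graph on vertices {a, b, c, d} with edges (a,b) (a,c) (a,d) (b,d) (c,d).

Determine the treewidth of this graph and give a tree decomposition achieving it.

Treewidth 2.
Bags: B1 = {a, b, d}  B2 = {a, c, d}
Tree: B1–B2

Every bag has size at most 3, so the width is 3 − 1 = 2 and tw(G) ≤ 2. For the lower bound, the 3 vertices {a, c, d} are pairwise adjacent, and any tree decomposition puts a clique entirely inside one bag — forcing width ≥ 2. Combining the bounds, tw(G) = 2.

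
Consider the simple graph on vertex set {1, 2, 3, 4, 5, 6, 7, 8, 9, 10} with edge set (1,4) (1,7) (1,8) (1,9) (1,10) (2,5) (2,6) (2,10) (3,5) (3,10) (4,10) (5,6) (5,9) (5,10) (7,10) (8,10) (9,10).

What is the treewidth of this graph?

2

A width-2 tree decomposition is:
Bags: B1 = {5, 9, 10}  B2 = {1, 9, 10}  B3 = {2, 5, 10}  B4 = {1, 7, 10}  B5 = {2, 5, 6}  B6 = {3, 5, 10}  B7 = {1, 4, 10}  B8 = {1, 8, 10}
Tree: B1–B2, B1–B3, B2–B4, B3–B5, B1–B6, B2–B7, B2–B8
The largest bag has 3 vertices, giving width 2; this decomposition certifies tw(G) ≤ 2. For the lower bound, the 3 vertices {1, 8, 10} are pairwise adjacent, and any tree decomposition puts a clique entirely inside one bag — forcing width ≥ 2. Hence tw(G) = 2 exactly.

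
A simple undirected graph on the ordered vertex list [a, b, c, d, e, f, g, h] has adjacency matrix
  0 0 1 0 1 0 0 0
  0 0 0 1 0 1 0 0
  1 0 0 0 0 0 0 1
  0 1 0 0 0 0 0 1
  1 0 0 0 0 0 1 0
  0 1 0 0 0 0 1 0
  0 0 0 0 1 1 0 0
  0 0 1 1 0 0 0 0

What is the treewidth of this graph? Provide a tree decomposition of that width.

Treewidth 2.
One optimal decomposition is:
Bags: B1 = {a, c, e}  B2 = {c, e, h}  B3 = {d, e, h}  B4 = {b, d, e}  B5 = {b, e, f}  B6 = {e, f, g}
Tree: B1–B2, B2–B3, B3–B4, B4–B5, B5–B6

Each bag holds 3 vertices, so the decomposition has width 2, which upper-bounds the treewidth. For the lower bound, G contains the cycle e–a–c–h–d–b–f–g–e, so G is not a forest; only forests have treewidth ≤ 1, hence tw(G) ≥ 2. The upper and lower bounds meet at 2, so that is the treewidth.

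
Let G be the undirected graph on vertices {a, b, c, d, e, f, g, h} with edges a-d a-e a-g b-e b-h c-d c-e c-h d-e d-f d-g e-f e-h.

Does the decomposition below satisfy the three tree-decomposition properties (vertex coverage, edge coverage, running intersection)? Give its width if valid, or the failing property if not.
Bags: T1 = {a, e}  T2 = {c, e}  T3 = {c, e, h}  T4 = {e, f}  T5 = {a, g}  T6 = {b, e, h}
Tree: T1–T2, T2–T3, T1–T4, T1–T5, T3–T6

A tree decomposition must satisfy three properties: every vertex lies in some bag; for every edge, both endpoints lie together in some bag; and for every vertex, the bags containing it form a connected subtree. Here vertex d appears in no bag, so the decomposition is invalid.

No — vertex d appears in no bag.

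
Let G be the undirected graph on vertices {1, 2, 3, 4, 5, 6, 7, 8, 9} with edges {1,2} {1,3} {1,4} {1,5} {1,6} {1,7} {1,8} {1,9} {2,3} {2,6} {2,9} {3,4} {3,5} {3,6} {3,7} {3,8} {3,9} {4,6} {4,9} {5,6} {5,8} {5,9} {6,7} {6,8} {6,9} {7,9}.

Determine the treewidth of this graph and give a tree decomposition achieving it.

Treewidth 4.
One such decomposition:
Bags: B1 = {1, 3, 5, 6, 9}  B2 = {1, 3, 4, 6, 9}  B3 = {1, 3, 6, 7, 9}  B4 = {1, 2, 3, 6, 9}  B5 = {1, 3, 5, 6, 8}
Tree: B1–B2, B2–B3, B3–B4, B1–B5

Each bag holds 5 vertices, so the decomposition has width 4, which upper-bounds the treewidth. On the other hand G contains the 5-clique {1, 3, 5, 6, 8}. A clique must lie in a single bag of any decomposition, so no decomposition can have width below 4. Combining the bounds, tw(G) = 4.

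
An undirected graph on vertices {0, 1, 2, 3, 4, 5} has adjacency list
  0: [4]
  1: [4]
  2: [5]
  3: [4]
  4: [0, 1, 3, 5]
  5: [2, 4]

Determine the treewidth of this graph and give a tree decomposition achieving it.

Every bag has size at most 2, so the width is 2 − 1 = 1 and tw(G) ≤ 1. G has an edge, so its treewidth is at least 1. Therefore the treewidth is 1.

Treewidth 1.
One optimal decomposition is:
Bags: B1 = {4, 5}  B2 = {3, 4}  B3 = {0, 4}  B4 = {1, 4}  B5 = {2, 5}
Tree: B1–B2, B2–B3, B3–B4, B1–B5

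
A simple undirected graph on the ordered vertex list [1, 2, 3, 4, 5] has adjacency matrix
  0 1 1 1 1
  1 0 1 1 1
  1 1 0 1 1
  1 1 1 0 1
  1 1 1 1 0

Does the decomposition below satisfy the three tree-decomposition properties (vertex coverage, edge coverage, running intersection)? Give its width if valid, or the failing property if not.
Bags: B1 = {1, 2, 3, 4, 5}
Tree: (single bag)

Yes; width 4.

Every vertex of G appears in some bag (union = {1, 2, 3, 4, 5}); every edge is covered by a bag; and for each vertex v the set of bags containing v is connected in the bag tree. The decomposition is therefore valid. The largest bag has 5 vertices, so the width is 4.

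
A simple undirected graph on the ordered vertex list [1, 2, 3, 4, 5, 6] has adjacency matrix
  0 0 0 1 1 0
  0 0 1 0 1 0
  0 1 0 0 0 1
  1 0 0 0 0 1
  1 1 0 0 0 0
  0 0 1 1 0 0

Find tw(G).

2

A width-2 tree decomposition is:
Bags: B1 = {1, 4, 6}  B2 = {1, 5, 6}  B3 = {2, 5, 6}  B4 = {2, 3, 6}
Tree: B1–B2, B2–B3, B3–B4
The largest bag has 3 vertices, giving width 2; this decomposition certifies tw(G) ≤ 2. For the lower bound, G contains the cycle 6–4–1–5–2–3–6, so G is not a forest; only forests have treewidth ≤ 1, hence tw(G) ≥ 2. The upper and lower bounds meet at 2, so that is the treewidth.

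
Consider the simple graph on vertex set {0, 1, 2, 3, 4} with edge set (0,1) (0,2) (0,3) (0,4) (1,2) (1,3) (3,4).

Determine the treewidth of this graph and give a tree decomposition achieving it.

Each bag holds 3 vertices, so the decomposition has width 2, which upper-bounds the treewidth. For the lower bound, the 3 vertices {0, 1, 2} are pairwise adjacent, and any tree decomposition puts a clique entirely inside one bag — forcing width ≥ 2. Therefore the treewidth is 2.

Treewidth 2.
One such decomposition:
Bags: B1 = {0, 3, 4}  B2 = {0, 1, 3}  B3 = {0, 1, 2}
Tree: B1–B2, B2–B3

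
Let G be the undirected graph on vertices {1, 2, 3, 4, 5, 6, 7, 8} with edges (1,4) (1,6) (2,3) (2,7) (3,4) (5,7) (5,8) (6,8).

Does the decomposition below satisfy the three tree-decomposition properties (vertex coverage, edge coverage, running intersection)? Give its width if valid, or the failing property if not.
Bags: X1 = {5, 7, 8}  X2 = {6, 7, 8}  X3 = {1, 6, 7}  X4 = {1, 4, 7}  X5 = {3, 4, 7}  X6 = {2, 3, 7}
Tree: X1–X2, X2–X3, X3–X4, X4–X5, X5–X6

Vertex coverage: the bags together contain {1, 2, 3, 4, 5, 6, 7, 8}, the full vertex set. Edge coverage: each edge of G has both endpoints in at least one bag. Running intersection: for every vertex, the bags containing it form a connected subtree. All three properties hold, so this is a valid tree decomposition of width max|bag| − 1 = 2, and hence tw(G) ≤ 2.

Yes; width 2.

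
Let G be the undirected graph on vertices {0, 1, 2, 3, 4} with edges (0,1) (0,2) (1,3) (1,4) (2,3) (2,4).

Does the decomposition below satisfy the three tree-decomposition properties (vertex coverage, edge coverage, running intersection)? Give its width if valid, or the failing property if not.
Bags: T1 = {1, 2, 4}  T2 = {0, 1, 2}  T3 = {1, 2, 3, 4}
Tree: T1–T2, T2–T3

No — bags containing vertex 4 are not connected in the tree.

A tree decomposition must satisfy three properties: every vertex lies in some bag; for every edge, both endpoints lie together in some bag; and for every vertex, the bags containing it form a connected subtree. Here bags containing vertex 4 are not connected in the tree, so the decomposition is invalid.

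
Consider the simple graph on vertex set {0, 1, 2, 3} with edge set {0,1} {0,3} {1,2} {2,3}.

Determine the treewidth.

2

A width-2 tree decomposition is:
Bags: B1 = {0, 2, 3}  B2 = {0, 1, 2}
Tree: B1–B2
Each bag holds 3 vertices, so the decomposition has width 2, which upper-bounds the treewidth. Since 0–3–2–1–0 is a cycle in G, G is not acyclic. Forests are exactly the graphs of treewidth ≤ 1, so tw(G) ≥ 2. The upper and lower bounds meet at 2, so that is the treewidth.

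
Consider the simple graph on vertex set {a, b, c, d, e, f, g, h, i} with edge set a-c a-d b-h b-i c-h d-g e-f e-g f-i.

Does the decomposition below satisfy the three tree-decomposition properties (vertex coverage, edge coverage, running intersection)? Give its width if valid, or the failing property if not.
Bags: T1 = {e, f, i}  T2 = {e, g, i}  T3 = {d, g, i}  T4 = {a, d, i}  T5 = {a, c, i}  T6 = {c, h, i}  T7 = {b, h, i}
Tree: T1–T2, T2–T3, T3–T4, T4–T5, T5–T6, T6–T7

Checking the three conditions: (i) the bags cover all of {a, b, c, d, e, f, g, h, i}; (ii) for each edge, some bag contains both endpoints; (iii) the bags containing any fixed vertex form a subtree. All hold, so the decomposition is valid with width 3 − 1 = 2.

Yes; width 2.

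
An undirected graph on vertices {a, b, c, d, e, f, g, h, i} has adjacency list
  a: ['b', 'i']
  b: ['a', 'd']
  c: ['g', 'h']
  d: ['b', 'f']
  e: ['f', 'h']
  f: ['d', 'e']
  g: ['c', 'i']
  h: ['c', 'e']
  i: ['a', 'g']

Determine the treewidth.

2

A width-2 tree decomposition is:
Bags: B1 = {e, f, h}  B2 = {d, f, h}  B3 = {b, d, h}  B4 = {a, b, h}  B5 = {a, h, i}  B6 = {g, h, i}  B7 = {c, g, h}
Tree: B1–B2, B2–B3, B3–B4, B4–B5, B5–B6, B6–B7
Every bag has size at most 3, so the width is 3 − 1 = 2 and tw(G) ≤ 2. For the lower bound, G contains the cycle h–e–f–d–b–a–i–g–c–h, so G is not a forest; only forests have treewidth ≤ 1, hence tw(G) ≥ 2. Therefore the treewidth is 2.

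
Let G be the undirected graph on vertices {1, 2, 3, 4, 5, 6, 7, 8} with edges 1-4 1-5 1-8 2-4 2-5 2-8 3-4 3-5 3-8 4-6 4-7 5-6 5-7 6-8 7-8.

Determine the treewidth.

A width-3 tree decomposition is:
Bags: B1 = {4, 5, 6, 8}  B2 = {4, 5, 7, 8}  B3 = {3, 4, 5, 8}  B4 = {1, 4, 5, 8}  B5 = {2, 4, 5, 8}
Tree: B1–B2, B2–B3, B3–B4, B4–B5
Each bag holds 4 vertices, so the decomposition has width 3, which upper-bounds the treewidth. For the lower bound: the 4 vertex sets {6,8}, {5,7}, {4}, {3} are disjoint, each induces a connected subgraph, and every pair is joined by at least one edge of G. Contracting each set to a single vertex therefore yields K_{4} as a minor, and since treewidth is minor-monotone, tw(G) ≥ tw(K_{4}) = 3. Hence tw(G) = 3 exactly.

3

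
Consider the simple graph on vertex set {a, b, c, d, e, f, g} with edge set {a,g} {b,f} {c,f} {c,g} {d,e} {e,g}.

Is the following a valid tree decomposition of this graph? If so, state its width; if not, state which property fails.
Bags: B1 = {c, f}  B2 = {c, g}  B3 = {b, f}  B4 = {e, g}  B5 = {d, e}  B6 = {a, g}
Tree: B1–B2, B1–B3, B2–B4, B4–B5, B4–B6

Vertex coverage: the bags together contain {a, b, c, d, e, f, g}, the full vertex set. Edge coverage: each edge of G has both endpoints in at least one bag. Running intersection: for every vertex, the bags containing it form a connected subtree. All three properties hold, so this is a valid tree decomposition of width max|bag| − 1 = 1, and hence tw(G) ≤ 1.

Yes; width 1.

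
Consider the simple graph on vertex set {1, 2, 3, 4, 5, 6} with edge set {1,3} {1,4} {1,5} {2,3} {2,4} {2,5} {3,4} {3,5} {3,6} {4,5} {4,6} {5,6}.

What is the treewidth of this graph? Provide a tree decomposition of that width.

Treewidth 3.
One optimal decomposition is:
Bags: B1 = {3, 4, 5, 6}  B2 = {1, 3, 4, 5}  B3 = {2, 3, 4, 5}
Tree: B1–B2, B1–B3

The largest bag has 4 vertices, giving width 3; this decomposition certifies tw(G) ≤ 3. Conversely, {1, 3, 4, 5} is a clique of size 4, and the vertices of any clique must share a bag in every tree decomposition; so some bag has ≥ 4 vertices and tw(G) ≥ 3. Hence tw(G) = 3 exactly.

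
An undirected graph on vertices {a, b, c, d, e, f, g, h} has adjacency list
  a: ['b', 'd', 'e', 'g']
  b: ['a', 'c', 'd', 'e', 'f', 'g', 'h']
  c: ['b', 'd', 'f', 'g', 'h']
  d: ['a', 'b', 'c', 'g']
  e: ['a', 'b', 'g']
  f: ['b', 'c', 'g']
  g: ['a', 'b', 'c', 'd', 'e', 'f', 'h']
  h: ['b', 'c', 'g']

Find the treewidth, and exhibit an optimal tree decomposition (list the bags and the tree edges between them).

Each bag holds 4 vertices, so the decomposition has width 3, which upper-bounds the treewidth. Conversely, {a, b, e, g} is a clique of size 4, and the vertices of any clique must share a bag in every tree decomposition; so some bag has ≥ 4 vertices and tw(G) ≥ 3. The upper and lower bounds meet at 3, so that is the treewidth.

Treewidth 3.
One optimal decomposition is:
Bags: B1 = {a, b, d, g}  B2 = {b, c, d, g}  B3 = {b, c, g, h}  B4 = {a, b, e, g}  B5 = {b, c, f, g}
Tree: B1–B2, B2–B3, B1–B4, B2–B5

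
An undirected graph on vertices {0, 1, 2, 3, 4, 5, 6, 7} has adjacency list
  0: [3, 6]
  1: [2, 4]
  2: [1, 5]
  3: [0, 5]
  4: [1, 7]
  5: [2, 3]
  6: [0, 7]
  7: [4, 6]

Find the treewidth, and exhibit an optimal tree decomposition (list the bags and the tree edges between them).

Every bag has size at most 3, so the width is 3 − 1 = 2 and tw(G) ≤ 2. For the lower bound, G contains the cycle 6–0–3–5–2–1–4–7–6, so G is not a forest; only forests have treewidth ≤ 1, hence tw(G) ≥ 2. Hence tw(G) = 2 exactly.

Treewidth 2.
One such decomposition:
Bags: B1 = {0, 3, 6}  B2 = {3, 5, 6}  B3 = {2, 5, 6}  B4 = {1, 2, 6}  B5 = {1, 4, 6}  B6 = {4, 6, 7}
Tree: B1–B2, B2–B3, B3–B4, B4–B5, B5–B6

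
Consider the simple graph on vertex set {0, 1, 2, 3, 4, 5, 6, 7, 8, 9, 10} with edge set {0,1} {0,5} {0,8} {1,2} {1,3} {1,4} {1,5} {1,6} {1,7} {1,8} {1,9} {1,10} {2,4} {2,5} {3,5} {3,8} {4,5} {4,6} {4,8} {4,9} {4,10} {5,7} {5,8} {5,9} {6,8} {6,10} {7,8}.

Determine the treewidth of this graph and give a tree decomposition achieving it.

Treewidth 3.
One optimal decomposition is:
Bags: B1 = {1, 4, 5, 8}  B2 = {1, 5, 7, 8}  B3 = {1, 4, 6, 8}  B4 = {1, 4, 5, 9}  B5 = {0, 1, 5, 8}  B6 = {1, 3, 5, 8}  B7 = {1, 2, 4, 5}  B8 = {1, 4, 6, 10}
Tree: B1–B2, B1–B3, B1–B4, B2–B5, B5–B6, B1–B7, B3–B8

The largest bag has 4 vertices, giving width 3; this decomposition certifies tw(G) ≤ 3. Conversely, {1, 4, 6, 10} is a clique of size 4, and the vertices of any clique must share a bag in every tree decomposition; so some bag has ≥ 4 vertices and tw(G) ≥ 3. The upper and lower bounds meet at 3, so that is the treewidth.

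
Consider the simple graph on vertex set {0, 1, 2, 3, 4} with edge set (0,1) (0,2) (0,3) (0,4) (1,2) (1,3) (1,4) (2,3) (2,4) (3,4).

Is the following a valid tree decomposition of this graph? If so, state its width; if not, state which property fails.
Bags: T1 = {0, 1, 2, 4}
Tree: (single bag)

No — vertex 3 appears in no bag.

A tree decomposition must satisfy three properties: every vertex lies in some bag; for every edge, both endpoints lie together in some bag; and for every vertex, the bags containing it form a connected subtree. Here vertex 3 appears in no bag, so the decomposition is invalid.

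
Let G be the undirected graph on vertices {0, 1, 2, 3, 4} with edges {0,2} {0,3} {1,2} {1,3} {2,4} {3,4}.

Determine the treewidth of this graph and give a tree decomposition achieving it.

Treewidth 2.
Bags: B1 = {2, 3, 4}  B2 = {1, 2, 3}  B3 = {0, 2, 3}
Tree: B1–B2, B2–B3

Every bag has size at most 3, so the width is 3 − 1 = 2 and tw(G) ≤ 2. For the lower bound, G contains the cycle 4–2–1–3–4, so G is not a forest; only forests have treewidth ≤ 1, hence tw(G) ≥ 2. Hence tw(G) = 2 exactly.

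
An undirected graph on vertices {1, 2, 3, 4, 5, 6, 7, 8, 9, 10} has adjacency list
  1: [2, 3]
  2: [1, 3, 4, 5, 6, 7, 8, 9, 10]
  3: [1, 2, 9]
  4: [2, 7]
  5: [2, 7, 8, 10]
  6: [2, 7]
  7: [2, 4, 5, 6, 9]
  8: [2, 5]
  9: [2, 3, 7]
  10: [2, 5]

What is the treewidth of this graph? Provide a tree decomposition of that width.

Treewidth 2.
Bags: B1 = {2, 5, 7}  B2 = {2, 4, 7}  B3 = {2, 5, 8}  B4 = {2, 7, 9}  B5 = {2, 5, 10}  B6 = {2, 6, 7}  B7 = {2, 3, 9}  B8 = {1, 2, 3}
Tree: B1–B2, B1–B3, B2–B4, B1–B5, B2–B6, B4–B7, B7–B8

The largest bag has 3 vertices, giving width 2; this decomposition certifies tw(G) ≤ 2. For the lower bound, the 3 vertices {1, 2, 3} are pairwise adjacent, and any tree decomposition puts a clique entirely inside one bag — forcing width ≥ 2. Therefore the treewidth is 2.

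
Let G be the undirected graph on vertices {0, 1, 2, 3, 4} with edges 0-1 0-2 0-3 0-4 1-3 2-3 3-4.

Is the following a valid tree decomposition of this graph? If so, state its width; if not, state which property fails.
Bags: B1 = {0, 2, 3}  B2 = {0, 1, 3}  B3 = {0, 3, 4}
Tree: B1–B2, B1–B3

Every vertex of G appears in some bag (union = {0, 1, 2, 3, 4}); every edge is covered by a bag; and for each vertex v the set of bags containing v is connected in the bag tree. The decomposition is therefore valid. The largest bag has 3 vertices, so the width is 2.

Yes; width 2.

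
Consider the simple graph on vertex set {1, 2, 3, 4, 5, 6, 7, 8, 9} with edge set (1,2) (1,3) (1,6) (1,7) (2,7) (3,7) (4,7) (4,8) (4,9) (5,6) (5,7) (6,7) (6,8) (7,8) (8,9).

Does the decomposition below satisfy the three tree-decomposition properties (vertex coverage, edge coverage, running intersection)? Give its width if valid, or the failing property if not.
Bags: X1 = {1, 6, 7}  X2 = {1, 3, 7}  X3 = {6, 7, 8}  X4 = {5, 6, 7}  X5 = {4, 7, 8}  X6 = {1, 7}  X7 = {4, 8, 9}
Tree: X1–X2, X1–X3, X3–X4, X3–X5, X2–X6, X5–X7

A tree decomposition must satisfy three properties: every vertex lies in some bag; for every edge, both endpoints lie together in some bag; and for every vertex, the bags containing it form a connected subtree. Here vertex 2 appears in no bag, so the decomposition is invalid.

No — vertex 2 appears in no bag.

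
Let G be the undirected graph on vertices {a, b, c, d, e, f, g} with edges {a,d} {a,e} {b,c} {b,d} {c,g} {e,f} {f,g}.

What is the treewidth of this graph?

A width-2 tree decomposition is:
Bags: B1 = {c, f, g}  B2 = {c, e, f}  B3 = {a, c, e}  B4 = {a, c, d}  B5 = {b, c, d}
Tree: B1–B2, B2–B3, B3–B4, B4–B5
The largest bag has 3 vertices, giving width 2; this decomposition certifies tw(G) ≤ 2. Since c–g–f–e–a–d–b–c is a cycle in G, G is not acyclic. Forests are exactly the graphs of treewidth ≤ 1, so tw(G) ≥ 2. Combining the bounds, tw(G) = 2.

2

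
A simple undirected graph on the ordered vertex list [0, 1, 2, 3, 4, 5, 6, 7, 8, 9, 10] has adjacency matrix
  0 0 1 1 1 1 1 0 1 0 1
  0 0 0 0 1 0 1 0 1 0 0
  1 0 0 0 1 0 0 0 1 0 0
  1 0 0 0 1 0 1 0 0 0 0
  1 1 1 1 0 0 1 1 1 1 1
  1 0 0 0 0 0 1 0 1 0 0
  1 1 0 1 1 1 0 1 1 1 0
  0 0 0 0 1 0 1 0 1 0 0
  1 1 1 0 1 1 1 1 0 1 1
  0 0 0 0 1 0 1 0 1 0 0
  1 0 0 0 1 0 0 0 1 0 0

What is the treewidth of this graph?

3

A width-3 tree decomposition is:
Bags: B1 = {0, 5, 6, 8}  B2 = {0, 4, 6, 8}  B3 = {0, 2, 4, 8}  B4 = {0, 4, 8, 10}  B5 = {1, 4, 6, 8}  B6 = {0, 3, 4, 6}  B7 = {4, 6, 7, 8}  B8 = {4, 6, 8, 9}
Tree: B1–B2, B2–B3, B2–B4, B2–B5, B2–B6, B2–B7, B5–B8
Each bag holds 4 vertices, so the decomposition has width 3, which upper-bounds the treewidth. Conversely, {0, 2, 4, 8} is a clique of size 4, and the vertices of any clique must share a bag in every tree decomposition; so some bag has ≥ 4 vertices and tw(G) ≥ 3. Combining the bounds, tw(G) = 3.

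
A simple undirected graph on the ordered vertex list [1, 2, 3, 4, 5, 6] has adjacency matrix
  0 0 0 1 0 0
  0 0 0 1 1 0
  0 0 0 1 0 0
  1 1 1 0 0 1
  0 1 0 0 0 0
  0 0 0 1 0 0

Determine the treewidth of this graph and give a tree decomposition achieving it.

Every bag has size at most 2, so the width is 2 − 1 = 1 and tw(G) ≤ 1. G has an edge, so its treewidth is at least 1. Therefore the treewidth is 1.

Treewidth 1.
Bags: B1 = {3, 4}  B2 = {1, 4}  B3 = {2, 4}  B4 = {4, 6}  B5 = {2, 5}
Tree: B1–B2, B2–B3, B3–B4, B3–B5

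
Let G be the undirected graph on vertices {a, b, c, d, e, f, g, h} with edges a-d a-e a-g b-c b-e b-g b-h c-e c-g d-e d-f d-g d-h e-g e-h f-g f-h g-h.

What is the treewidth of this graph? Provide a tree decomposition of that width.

Treewidth 3.
Bags: B1 = {d, e, g, h}  B2 = {d, f, g, h}  B3 = {a, d, e, g}  B4 = {b, e, g, h}  B5 = {b, c, e, g}
Tree: B1–B2, B1–B3, B1–B4, B4–B5

Each bag holds 4 vertices, so the decomposition has width 3, which upper-bounds the treewidth. On the other hand G contains the 4-clique {d, e, g, h}. A clique must lie in a single bag of any decomposition, so no decomposition can have width below 3. Combining the bounds, tw(G) = 3.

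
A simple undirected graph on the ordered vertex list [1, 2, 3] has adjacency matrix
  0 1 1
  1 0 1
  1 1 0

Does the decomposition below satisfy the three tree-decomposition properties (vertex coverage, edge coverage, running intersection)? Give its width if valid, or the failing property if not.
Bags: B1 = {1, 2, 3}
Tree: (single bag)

Every vertex of G appears in some bag (union = {1, 2, 3}); every edge is covered by a bag; and for each vertex v the set of bags containing v is connected in the bag tree. The decomposition is therefore valid. The largest bag has 3 vertices, so the width is 2.

Yes; width 2.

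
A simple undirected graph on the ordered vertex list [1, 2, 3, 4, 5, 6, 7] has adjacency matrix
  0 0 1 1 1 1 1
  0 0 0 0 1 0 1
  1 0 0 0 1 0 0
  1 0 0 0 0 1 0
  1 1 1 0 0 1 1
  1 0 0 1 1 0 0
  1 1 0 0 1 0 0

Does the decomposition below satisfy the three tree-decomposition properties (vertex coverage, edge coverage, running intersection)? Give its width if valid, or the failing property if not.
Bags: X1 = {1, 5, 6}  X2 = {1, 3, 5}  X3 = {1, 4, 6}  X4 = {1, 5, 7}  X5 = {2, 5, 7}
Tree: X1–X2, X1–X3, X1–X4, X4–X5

Yes; width 2.

Every vertex of G appears in some bag (union = {1, 2, 3, 4, 5, 6, 7}); every edge is covered by a bag; and for each vertex v the set of bags containing v is connected in the bag tree. The decomposition is therefore valid. The largest bag has 3 vertices, so the width is 2.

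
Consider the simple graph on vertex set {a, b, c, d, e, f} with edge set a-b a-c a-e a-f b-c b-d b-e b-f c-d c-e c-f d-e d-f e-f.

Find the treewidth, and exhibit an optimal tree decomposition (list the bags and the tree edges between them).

Treewidth 4.
One such decomposition:
Bags: B1 = {a, b, c, e, f}  B2 = {b, c, d, e, f}
Tree: B1–B2

Every bag has size at most 5, so the width is 5 − 1 = 4 and tw(G) ≤ 4. Conversely, {b, c, d, e, f} is a clique of size 5, and the vertices of any clique must share a bag in every tree decomposition; so some bag has ≥ 5 vertices and tw(G) ≥ 4. The upper and lower bounds meet at 4, so that is the treewidth.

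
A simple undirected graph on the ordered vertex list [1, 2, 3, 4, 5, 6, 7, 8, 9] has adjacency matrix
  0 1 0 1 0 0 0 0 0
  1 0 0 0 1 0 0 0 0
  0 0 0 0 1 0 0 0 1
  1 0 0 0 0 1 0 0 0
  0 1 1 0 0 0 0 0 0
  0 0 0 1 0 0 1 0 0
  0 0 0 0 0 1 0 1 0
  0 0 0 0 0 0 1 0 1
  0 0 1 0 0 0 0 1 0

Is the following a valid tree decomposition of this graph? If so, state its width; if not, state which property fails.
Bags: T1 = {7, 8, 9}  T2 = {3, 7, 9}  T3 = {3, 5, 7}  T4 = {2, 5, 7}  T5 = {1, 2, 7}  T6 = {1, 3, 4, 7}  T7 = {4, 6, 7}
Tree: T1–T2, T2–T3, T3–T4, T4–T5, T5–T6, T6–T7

No — bags containing vertex 3 are not connected in the tree.

A tree decomposition must satisfy three properties: every vertex lies in some bag; for every edge, both endpoints lie together in some bag; and for every vertex, the bags containing it form a connected subtree. Here bags containing vertex 3 are not connected in the tree, so the decomposition is invalid.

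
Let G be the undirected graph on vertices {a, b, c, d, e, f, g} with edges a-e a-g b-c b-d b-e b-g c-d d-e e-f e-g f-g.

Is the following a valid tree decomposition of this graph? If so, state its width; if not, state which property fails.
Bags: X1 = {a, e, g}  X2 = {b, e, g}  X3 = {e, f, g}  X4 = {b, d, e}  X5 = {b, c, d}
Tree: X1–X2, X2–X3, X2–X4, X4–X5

Checking the three conditions: (i) the bags cover all of {a, b, c, d, e, f, g}; (ii) for each edge, some bag contains both endpoints; (iii) the bags containing any fixed vertex form a subtree. All hold, so the decomposition is valid with width 3 − 1 = 2.

Yes; width 2.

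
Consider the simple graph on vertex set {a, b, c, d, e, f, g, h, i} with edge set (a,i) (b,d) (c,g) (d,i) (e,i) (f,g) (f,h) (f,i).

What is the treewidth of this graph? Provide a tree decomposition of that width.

Treewidth 1.
Bags: B1 = {f, i}  B2 = {e, i}  B3 = {d, i}  B4 = {f, g}  B5 = {c, g}  B6 = {f, h}  B7 = {a, i}  B8 = {b, d}
Tree: B1–B2, B1–B3, B1–B4, B4–B5, B1–B6, B3–B7, B3–B8

The largest bag has 2 vertices, giving width 1; this decomposition certifies tw(G) ≤ 1. G has an edge, so its treewidth is at least 1. Hence tw(G) = 1 exactly.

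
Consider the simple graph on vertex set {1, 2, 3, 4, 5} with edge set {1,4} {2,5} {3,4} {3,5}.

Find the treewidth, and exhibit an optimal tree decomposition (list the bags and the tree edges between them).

Treewidth 1.
Bags: B1 = {1, 4}  B2 = {3, 4}  B3 = {3, 5}  B4 = {2, 5}
Tree: B1–B2, B2–B3, B3–B4

Each bag holds 2 vertices, so the decomposition has width 1, which upper-bounds the treewidth. G has an edge, so its treewidth is at least 1. The upper and lower bounds meet at 1, so that is the treewidth.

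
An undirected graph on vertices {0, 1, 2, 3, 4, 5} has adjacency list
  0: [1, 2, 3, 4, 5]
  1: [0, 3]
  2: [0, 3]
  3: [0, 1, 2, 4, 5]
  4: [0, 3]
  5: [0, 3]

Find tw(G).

2

A width-2 tree decomposition is:
Bags: B1 = {0, 3, 4}  B2 = {0, 1, 3}  B3 = {0, 2, 3}  B4 = {0, 3, 5}
Tree: B1–B2, B1–B3, B1–B4
Every bag has size at most 3, so the width is 3 − 1 = 2 and tw(G) ≤ 2. On the other hand G contains the 3-clique {0, 1, 3}. A clique must lie in a single bag of any decomposition, so no decomposition can have width below 2. Therefore the treewidth is 2.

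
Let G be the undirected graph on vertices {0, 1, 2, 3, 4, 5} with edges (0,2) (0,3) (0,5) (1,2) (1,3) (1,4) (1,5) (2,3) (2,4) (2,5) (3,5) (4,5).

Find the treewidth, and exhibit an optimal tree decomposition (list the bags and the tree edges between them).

Treewidth 3.
One such decomposition:
Bags: B1 = {1, 2, 3, 5}  B2 = {1, 2, 4, 5}  B3 = {0, 2, 3, 5}
Tree: B1–B2, B1–B3

Each bag holds 4 vertices, so the decomposition has width 3, which upper-bounds the treewidth. For the lower bound, the 4 vertices {0, 2, 3, 5} are pairwise adjacent, and any tree decomposition puts a clique entirely inside one bag — forcing width ≥ 3. Combining the bounds, tw(G) = 3.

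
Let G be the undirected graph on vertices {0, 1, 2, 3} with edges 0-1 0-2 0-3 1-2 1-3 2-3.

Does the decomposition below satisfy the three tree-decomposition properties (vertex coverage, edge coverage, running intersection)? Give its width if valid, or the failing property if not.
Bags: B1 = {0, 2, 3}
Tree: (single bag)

No — vertex 1 appears in no bag.

A tree decomposition must satisfy three properties: every vertex lies in some bag; for every edge, both endpoints lie together in some bag; and for every vertex, the bags containing it form a connected subtree. Here vertex 1 appears in no bag, so the decomposition is invalid.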